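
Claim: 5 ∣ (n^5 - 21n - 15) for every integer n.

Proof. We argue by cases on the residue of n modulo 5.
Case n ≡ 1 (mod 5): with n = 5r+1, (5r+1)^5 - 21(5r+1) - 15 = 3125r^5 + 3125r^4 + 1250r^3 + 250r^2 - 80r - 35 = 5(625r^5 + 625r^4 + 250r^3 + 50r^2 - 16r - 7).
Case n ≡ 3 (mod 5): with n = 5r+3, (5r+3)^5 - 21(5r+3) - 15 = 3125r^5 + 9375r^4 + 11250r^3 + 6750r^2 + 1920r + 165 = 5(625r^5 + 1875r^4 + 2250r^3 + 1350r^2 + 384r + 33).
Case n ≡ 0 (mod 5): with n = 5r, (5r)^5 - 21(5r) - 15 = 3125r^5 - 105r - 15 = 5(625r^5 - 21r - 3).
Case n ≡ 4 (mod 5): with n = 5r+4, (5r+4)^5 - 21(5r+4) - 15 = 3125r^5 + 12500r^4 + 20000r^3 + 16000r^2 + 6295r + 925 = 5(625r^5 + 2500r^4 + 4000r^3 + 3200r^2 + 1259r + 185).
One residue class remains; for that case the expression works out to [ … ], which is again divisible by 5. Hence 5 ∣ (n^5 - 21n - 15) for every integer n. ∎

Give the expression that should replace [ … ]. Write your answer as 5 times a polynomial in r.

5(625r^5 + 1250r^4 + 1000r^3 + 400r^2 + 59r - 5)

The residues treated are {1, 3, 0, 4}, so the missing case is n ≡ 2 (mod 5); write n = 5r+2.
Then (5r+2)^5 - 21(5r+2) - 15 = 3125r^5 + 6250r^4 + 5000r^3 + 2000r^2 + 295r - 25 = 5(625r^5 + 1250r^4 + 1000r^3 + 400r^2 + 59r - 5).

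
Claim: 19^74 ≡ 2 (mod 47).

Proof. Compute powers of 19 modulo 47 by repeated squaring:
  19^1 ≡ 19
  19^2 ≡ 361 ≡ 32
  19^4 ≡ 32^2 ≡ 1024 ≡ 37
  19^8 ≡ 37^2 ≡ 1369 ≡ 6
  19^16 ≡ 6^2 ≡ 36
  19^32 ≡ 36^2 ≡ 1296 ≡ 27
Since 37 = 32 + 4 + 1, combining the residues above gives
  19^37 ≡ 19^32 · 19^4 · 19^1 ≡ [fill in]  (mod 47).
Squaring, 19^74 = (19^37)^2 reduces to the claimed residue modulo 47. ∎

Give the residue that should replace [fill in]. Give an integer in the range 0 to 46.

40

19^32 · 19^4 · 19^1 ≡ 27 · 37 · 19 = 18981.
18981 mod 47 = 40, so 19^37 ≡ 40 (mod 47).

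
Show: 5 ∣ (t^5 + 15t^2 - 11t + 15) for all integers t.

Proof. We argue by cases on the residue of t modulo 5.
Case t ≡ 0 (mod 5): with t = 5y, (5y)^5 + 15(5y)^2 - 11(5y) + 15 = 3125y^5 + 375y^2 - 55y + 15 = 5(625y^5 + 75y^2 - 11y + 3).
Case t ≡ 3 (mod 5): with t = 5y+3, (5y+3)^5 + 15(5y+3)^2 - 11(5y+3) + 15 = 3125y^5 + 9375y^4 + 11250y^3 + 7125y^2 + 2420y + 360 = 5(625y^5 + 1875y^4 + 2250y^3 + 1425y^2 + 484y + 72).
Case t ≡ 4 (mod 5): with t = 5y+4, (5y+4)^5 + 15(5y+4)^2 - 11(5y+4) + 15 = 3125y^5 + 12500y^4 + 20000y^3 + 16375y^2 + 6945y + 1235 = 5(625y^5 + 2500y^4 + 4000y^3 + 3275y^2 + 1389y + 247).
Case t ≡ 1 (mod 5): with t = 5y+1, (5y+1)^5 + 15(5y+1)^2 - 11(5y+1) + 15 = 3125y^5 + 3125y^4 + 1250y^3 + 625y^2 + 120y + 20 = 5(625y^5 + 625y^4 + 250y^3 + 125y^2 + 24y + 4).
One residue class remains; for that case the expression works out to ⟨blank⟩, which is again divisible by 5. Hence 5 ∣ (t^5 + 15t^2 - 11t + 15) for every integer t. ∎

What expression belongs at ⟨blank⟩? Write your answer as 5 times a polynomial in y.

Only t ≡ 2 (mod 5) is unaccounted for. Put t = 5y+2:
(5y+2)^5 + 15(5y+2)^2 - 11(5y+2) + 15 expands to 3125y^5 + 6250y^4 + 5000y^3 + 2375y^2 + 645y + 85,
and factoring out 5 leaves 5(625y^5 + 1250y^4 + 1000y^3 + 475y^2 + 129y + 17).

5(625y^5 + 1250y^4 + 1000y^3 + 475y^2 + 129y + 17)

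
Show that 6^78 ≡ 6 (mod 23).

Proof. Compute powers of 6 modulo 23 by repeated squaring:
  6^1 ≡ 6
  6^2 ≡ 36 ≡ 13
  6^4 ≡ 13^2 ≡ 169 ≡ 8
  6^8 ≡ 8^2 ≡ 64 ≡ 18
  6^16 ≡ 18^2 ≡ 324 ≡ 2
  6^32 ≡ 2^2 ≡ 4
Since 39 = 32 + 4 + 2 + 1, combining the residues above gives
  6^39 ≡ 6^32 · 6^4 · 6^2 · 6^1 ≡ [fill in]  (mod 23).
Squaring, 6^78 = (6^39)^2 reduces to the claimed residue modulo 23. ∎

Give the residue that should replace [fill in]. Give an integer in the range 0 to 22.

6^32 · 6^4 · 6^2 · 6^1 ≡ 4 · 8 · 13 · 6 = 2496.
2496 mod 23 = 12, so 6^39 ≡ 12 (mod 23).

12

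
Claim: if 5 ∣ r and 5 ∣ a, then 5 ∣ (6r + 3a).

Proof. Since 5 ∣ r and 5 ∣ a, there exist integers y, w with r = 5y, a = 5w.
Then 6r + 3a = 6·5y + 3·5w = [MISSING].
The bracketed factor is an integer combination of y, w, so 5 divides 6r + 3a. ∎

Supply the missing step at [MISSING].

5(3w + 6y)

Each term has a factor of 5: 6·5y + 3·5w = 5·(3w + 6y).
Since 3w + 6y is an integer, 5 ∣ (6r + 3a).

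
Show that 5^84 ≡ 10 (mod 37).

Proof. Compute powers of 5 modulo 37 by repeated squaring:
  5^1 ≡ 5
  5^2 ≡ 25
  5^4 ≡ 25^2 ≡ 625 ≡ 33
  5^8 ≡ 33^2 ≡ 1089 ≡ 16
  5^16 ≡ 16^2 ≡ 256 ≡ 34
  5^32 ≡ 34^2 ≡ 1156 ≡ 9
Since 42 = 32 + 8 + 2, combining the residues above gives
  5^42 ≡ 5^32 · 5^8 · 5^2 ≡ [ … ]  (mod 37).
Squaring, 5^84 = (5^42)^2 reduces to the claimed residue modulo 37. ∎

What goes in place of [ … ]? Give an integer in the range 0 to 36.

11

5^32 · 5^8 · 5^2 ≡ 9 · 16 · 25 = 3600.
3600 mod 37 = 11, so 5^42 ≡ 11 (mod 37).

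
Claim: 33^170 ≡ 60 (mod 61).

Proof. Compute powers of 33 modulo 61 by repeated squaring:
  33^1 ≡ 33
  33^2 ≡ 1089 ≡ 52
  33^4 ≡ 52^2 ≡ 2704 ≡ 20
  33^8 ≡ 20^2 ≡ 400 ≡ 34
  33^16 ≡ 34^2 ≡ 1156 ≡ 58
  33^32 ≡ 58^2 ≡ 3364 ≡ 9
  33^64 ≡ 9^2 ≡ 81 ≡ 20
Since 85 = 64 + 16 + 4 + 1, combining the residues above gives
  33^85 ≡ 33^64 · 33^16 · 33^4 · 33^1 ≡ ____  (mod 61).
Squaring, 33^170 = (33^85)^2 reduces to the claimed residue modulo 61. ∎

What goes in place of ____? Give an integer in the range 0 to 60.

50

33^64 · 33^16 · 33^4 · 33^1 ≡ 20 · 58 · 20 · 33 = 765600.
765600 mod 61 = 50, so 33^85 ≡ 50 (mod 61).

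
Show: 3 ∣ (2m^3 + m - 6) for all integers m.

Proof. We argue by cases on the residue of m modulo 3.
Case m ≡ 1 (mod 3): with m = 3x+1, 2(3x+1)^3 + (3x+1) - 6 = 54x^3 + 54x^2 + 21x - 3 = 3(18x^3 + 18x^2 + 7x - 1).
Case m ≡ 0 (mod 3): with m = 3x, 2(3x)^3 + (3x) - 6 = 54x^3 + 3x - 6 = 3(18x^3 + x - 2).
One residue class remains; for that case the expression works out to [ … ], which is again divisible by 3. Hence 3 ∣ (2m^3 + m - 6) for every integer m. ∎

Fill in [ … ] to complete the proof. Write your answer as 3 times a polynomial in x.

3(18x^3 + 36x^2 + 25x + 4)

The residues treated are {1, 0}, so the missing case is m ≡ 2 (mod 3); write m = 3x+2.
Then 2(3x+2)^3 + (3x+2) - 6 = 54x^3 + 108x^2 + 75x + 12 = 3(18x^3 + 36x^2 + 25x + 4).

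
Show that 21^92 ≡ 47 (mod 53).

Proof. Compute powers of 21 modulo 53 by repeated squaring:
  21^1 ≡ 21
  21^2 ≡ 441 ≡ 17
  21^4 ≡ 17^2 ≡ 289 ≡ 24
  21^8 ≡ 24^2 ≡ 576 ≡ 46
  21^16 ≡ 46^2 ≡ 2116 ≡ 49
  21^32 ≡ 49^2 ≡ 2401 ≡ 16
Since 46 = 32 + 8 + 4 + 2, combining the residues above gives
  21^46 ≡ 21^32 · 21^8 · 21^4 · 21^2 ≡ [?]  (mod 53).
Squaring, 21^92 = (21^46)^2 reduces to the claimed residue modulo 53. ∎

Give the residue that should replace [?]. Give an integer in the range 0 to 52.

43

21^32 · 21^8 · 21^4 · 21^2 ≡ 16 · 46 · 24 · 17 = 300288.
300288 mod 53 = 43, so 21^46 ≡ 43 (mod 53).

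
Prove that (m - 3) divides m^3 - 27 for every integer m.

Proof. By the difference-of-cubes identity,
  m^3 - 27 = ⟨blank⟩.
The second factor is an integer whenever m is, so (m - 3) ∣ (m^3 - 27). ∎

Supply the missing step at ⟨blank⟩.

(m - 3)(m^2 + 3m + 9)

Polynomial division of m^3 - 27 by m - 3 leaves remainder 0 and quotient m^2 + 3m + 9.
Hence m^3 - 27 = (m - 3)(m^2 + 3m + 9).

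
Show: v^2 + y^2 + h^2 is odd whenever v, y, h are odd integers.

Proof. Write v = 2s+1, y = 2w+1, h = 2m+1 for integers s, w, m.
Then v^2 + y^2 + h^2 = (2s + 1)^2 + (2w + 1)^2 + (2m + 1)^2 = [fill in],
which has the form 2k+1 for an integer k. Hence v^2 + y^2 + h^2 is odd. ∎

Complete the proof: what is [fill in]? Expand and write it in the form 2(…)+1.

2(2m^2 + 2m + 2s^2 + 2s + 2w^2 + 2w + 1) + 1

Expanding: (2s + 1)^2 + (2w + 1)^2 + (2m + 1)^2 = 4m^2 + 4m + 4s^2 + 4s + 4w^2 + 4w + 3.
Every term except the constant is even, so this is 2(2m^2 + 2m + 2s^2 + 2s + 2w^2 + 2w + 1) + 1,
and 2m^2 + 2m + 2s^2 + 2s + 2w^2 + 2w + 1 ∈ ℤ gives the required form.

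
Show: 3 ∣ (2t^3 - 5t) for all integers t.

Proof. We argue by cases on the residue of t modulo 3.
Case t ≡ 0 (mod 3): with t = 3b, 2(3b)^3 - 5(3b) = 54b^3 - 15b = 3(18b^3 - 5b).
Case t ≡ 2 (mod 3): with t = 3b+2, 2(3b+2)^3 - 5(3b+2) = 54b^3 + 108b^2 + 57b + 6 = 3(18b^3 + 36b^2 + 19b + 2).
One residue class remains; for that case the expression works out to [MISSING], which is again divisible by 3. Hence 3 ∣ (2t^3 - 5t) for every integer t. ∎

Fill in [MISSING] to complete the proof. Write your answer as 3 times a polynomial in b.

3(18b^3 + 18b^2 + b - 1)

Only t ≡ 1 (mod 3) is unaccounted for. Put t = 3b+1:
2(3b+1)^3 - 5(3b+1) expands to 54b^3 + 54b^2 + 3b - 3,
and factoring out 3 leaves 3(18b^3 + 18b^2 + b - 1).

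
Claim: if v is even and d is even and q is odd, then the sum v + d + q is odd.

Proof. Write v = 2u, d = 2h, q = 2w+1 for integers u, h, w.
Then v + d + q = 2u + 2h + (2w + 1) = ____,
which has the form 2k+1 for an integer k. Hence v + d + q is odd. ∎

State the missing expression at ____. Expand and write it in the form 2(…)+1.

2(h + u + w) + 1

2u + 2h + (2w + 1) = 2h + 2u + 2w + 1
= 2(h + u + w) + 1.
Since h + u + w is an integer, the sum is of the form 2k+1 for an integer k.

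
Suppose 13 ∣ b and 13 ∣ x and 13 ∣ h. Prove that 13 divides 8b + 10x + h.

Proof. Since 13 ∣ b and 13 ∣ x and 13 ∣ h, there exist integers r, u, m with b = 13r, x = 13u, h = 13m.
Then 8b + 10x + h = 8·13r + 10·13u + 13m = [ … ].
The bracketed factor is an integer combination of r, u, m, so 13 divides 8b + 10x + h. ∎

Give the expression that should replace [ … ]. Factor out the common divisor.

Pull the common 13 out of every term: 8·13r + 10·13u + 13m = 13(m + 8r + 10u).
m + 8r + 10u is an integer, which exhibits the divisibility.

13(m + 8r + 10u)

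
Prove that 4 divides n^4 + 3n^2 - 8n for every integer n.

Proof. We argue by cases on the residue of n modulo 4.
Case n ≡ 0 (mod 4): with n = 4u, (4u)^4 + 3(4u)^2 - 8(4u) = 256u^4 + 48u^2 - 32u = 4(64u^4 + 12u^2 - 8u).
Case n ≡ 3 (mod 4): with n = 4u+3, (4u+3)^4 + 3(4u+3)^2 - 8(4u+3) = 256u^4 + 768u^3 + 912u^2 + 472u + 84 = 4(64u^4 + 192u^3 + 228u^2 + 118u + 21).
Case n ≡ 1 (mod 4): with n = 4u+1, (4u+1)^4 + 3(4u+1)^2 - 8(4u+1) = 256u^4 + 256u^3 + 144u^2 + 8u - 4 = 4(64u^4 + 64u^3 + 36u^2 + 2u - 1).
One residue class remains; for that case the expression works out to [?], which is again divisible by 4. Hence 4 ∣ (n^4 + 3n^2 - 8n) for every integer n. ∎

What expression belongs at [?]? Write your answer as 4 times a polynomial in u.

The residues treated are {0, 3, 1}, so the missing case is n ≡ 2 (mod 4); write n = 4u+2.
Then (4u+2)^4 + 3(4u+2)^2 - 8(4u+2) = 256u^4 + 512u^3 + 432u^2 + 144u + 12 = 4(64u^4 + 128u^3 + 108u^2 + 36u + 3).

4(64u^4 + 128u^3 + 108u^2 + 36u + 3)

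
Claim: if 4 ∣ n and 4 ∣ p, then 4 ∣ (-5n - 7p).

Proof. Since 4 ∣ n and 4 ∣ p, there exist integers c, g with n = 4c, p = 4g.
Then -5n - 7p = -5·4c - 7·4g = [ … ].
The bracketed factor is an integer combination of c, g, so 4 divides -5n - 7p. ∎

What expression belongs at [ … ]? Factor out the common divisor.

4(-5c - 7g)

Pull the common 4 out of every term: -5·4c - 7·4g = 4(-5c - 7g).
-5c - 7g is an integer, which exhibits the divisibility.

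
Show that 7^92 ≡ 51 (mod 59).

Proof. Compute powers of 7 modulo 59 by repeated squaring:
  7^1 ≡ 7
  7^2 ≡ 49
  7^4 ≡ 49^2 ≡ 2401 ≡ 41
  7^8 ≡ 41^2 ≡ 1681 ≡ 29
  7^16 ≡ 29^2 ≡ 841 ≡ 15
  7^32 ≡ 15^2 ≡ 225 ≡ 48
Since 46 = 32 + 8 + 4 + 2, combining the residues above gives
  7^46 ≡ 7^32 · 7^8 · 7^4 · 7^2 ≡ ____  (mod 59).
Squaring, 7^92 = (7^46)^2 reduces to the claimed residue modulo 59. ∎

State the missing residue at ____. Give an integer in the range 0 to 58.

46

Multiply the listed residues: 48 · 29 · 41 · 49 = 1392 → 57072 → 2796528.
Reducing modulo 59: 2796528 = 47398·59 + 46, so 7^46 ≡ 46.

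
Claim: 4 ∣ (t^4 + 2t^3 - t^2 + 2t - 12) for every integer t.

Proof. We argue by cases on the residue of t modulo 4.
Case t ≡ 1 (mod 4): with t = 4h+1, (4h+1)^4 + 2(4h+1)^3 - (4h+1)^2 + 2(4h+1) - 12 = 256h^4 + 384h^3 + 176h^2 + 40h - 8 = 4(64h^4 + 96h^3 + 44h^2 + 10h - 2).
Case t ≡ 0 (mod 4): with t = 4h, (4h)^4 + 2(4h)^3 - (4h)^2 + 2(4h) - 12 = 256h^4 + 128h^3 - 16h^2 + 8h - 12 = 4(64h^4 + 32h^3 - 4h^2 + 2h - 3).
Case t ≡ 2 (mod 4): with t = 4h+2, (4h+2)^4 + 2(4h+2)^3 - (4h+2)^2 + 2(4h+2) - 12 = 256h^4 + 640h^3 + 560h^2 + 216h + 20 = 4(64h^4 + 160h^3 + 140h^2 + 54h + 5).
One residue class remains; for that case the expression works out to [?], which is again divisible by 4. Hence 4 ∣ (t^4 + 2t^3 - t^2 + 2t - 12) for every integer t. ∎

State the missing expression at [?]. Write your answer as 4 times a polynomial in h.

4(64h^4 + 224h^3 + 284h^2 + 158h + 30)

Only t ≡ 3 (mod 4) is unaccounted for. Put t = 4h+3:
(4h+3)^4 + 2(4h+3)^3 - (4h+3)^2 + 2(4h+3) - 12 expands to 256h^4 + 896h^3 + 1136h^2 + 632h + 120,
and factoring out 4 leaves 4(64h^4 + 224h^3 + 284h^2 + 158h + 30).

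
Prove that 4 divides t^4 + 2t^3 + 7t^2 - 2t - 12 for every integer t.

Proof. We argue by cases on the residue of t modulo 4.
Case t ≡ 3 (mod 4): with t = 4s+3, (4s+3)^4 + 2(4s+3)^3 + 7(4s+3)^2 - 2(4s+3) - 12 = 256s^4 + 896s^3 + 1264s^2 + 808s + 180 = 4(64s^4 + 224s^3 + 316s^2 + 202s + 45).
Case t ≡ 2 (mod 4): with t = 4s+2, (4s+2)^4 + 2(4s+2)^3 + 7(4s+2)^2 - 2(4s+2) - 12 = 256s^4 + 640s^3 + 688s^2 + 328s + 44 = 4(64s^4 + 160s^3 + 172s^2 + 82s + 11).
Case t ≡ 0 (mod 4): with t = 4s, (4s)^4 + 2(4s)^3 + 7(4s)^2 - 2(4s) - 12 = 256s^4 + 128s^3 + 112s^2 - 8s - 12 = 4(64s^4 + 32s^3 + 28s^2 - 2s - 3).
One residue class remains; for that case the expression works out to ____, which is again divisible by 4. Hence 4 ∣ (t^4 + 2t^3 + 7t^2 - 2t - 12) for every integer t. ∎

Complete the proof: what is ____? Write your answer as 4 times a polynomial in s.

4(64s^4 + 96s^3 + 76s^2 + 22s - 1)

Only t ≡ 1 (mod 4) is unaccounted for. Put t = 4s+1:
(4s+1)^4 + 2(4s+1)^3 + 7(4s+1)^2 - 2(4s+1) - 12 expands to 256s^4 + 384s^3 + 304s^2 + 88s - 4,
and factoring out 4 leaves 4(64s^4 + 96s^3 + 76s^2 + 22s - 1).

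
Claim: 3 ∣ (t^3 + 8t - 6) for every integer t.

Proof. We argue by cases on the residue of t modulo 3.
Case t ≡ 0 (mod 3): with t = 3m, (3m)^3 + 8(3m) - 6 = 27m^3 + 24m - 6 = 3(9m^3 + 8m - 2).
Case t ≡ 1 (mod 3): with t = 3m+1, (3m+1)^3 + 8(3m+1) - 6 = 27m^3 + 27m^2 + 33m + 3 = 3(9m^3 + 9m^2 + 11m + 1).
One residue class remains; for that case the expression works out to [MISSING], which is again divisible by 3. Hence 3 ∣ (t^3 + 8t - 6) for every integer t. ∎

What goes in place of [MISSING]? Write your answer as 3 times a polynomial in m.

Only t ≡ 2 (mod 3) is unaccounted for. Put t = 3m+2:
(3m+2)^3 + 8(3m+2) - 6 expands to 27m^3 + 54m^2 + 60m + 18,
and factoring out 3 leaves 3(9m^3 + 18m^2 + 20m + 6).

3(9m^3 + 18m^2 + 20m + 6)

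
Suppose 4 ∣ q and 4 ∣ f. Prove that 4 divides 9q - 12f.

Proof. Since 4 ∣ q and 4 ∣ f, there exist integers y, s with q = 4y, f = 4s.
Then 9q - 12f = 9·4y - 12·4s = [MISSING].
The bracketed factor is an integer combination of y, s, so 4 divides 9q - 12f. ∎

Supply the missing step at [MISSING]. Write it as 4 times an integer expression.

4(-12s + 9y)

Pull the common 4 out of every term: 9·4y - 12·4s = 4(-12s + 9y).
-12s + 9y is an integer, which exhibits the divisibility.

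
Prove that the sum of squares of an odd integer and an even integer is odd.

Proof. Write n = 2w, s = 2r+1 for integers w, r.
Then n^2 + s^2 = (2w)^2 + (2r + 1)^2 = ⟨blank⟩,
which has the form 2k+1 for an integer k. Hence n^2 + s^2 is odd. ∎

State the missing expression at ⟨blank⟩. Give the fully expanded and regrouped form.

2(2r^2 + 2r + 2w^2) + 1

Expanding: (2w)^2 + (2r + 1)^2 = 4r^2 + 4r + 4w^2 + 1.
Every term except the constant is even, so this is 2(2r^2 + 2r + 2w^2) + 1,
and 2r^2 + 2r + 2w^2 ∈ ℤ gives the required form.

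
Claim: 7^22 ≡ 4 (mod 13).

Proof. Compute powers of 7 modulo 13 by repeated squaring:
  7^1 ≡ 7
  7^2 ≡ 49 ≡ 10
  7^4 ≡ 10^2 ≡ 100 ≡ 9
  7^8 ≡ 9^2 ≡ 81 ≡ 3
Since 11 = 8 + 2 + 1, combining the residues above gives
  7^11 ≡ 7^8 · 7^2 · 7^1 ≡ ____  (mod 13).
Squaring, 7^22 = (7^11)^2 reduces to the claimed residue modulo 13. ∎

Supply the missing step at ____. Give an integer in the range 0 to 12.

2

Multiply the listed residues: 3 · 10 · 7 = 30 → 210.
Reducing modulo 13: 210 = 16·13 + 2, so 7^11 ≡ 2.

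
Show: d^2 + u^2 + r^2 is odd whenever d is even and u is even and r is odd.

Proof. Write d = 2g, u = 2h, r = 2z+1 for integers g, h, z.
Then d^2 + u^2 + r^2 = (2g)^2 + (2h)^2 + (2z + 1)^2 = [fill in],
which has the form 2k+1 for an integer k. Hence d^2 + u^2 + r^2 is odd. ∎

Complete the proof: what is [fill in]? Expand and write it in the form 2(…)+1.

Expanding: (2g)^2 + (2h)^2 + (2z + 1)^2 = 4g^2 + 4h^2 + 4z^2 + 4z + 1.
Every term except the constant is even, so this is 2(2g^2 + 2h^2 + 2z^2 + 2z) + 1,
and 2g^2 + 2h^2 + 2z^2 + 2z ∈ ℤ gives the required form.

2(2g^2 + 2h^2 + 2z^2 + 2z) + 1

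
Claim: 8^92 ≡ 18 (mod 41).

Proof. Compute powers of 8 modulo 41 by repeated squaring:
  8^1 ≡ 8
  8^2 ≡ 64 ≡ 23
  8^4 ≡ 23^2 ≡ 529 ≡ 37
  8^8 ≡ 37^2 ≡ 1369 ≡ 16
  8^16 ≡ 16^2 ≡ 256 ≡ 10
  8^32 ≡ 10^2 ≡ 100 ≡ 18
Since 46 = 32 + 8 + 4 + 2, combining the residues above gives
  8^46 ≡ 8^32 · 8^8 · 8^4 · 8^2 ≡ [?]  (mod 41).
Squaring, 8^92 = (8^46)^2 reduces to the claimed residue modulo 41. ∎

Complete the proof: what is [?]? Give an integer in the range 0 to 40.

31

8^32 · 8^8 · 8^4 · 8^2 ≡ 18 · 16 · 37 · 23 = 245088.
245088 mod 41 = 31, so 8^46 ≡ 31 (mod 41).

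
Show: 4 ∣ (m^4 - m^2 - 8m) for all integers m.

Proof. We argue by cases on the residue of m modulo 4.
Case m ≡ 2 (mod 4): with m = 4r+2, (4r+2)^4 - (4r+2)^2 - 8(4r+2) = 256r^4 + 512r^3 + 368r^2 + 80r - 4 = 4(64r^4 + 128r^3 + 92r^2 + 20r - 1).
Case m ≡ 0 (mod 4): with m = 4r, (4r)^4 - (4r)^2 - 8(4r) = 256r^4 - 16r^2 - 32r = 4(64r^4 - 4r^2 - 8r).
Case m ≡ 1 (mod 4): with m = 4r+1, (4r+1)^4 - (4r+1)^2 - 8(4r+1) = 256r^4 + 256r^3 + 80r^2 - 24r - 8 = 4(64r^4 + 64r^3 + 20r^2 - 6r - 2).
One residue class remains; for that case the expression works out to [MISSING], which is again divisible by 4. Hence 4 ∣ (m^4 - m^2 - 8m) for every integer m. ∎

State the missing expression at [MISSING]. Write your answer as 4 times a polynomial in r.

Only m ≡ 3 (mod 4) is unaccounted for. Put m = 4r+3:
(4r+3)^4 - (4r+3)^2 - 8(4r+3) expands to 256r^4 + 768r^3 + 848r^2 + 376r + 48,
and factoring out 4 leaves 4(64r^4 + 192r^3 + 212r^2 + 94r + 12).

4(64r^4 + 192r^3 + 212r^2 + 94r + 12)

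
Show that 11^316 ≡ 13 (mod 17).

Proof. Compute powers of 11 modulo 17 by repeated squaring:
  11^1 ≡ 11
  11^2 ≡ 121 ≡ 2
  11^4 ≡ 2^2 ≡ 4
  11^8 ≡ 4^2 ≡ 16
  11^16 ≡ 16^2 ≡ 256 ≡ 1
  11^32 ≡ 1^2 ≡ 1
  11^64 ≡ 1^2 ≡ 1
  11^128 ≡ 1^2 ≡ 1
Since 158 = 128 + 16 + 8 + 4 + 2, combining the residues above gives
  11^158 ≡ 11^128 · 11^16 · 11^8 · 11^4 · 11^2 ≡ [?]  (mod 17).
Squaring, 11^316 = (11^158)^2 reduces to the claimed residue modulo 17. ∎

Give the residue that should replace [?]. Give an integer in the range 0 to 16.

9

11^128 · 11^16 · 11^8 · 11^4 · 11^2 ≡ 1 · 1 · 16 · 4 · 2 = 128.
128 mod 17 = 9, so 11^158 ≡ 9 (mod 17).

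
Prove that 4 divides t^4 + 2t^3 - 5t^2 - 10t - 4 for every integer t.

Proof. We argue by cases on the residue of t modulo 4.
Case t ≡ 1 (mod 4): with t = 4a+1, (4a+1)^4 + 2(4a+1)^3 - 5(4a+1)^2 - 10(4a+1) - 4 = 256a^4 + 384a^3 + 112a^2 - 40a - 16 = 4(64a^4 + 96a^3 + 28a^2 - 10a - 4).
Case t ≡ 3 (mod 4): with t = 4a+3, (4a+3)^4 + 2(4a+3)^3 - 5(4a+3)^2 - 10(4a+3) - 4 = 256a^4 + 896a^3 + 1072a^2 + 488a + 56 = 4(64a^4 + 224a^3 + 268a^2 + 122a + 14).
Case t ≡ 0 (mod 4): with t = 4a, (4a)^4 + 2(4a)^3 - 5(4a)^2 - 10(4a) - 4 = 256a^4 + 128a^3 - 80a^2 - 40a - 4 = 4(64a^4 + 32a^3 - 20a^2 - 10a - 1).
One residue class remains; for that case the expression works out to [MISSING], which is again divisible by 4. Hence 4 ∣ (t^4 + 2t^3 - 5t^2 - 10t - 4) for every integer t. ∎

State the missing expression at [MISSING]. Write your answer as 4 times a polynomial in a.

The residues treated are {1, 3, 0}, so the missing case is t ≡ 2 (mod 4); write t = 4a+2.
Then (4a+2)^4 + 2(4a+2)^3 - 5(4a+2)^2 - 10(4a+2) - 4 = 256a^4 + 640a^3 + 496a^2 + 104a - 12 = 4(64a^4 + 160a^3 + 124a^2 + 26a - 3).

4(64a^4 + 160a^3 + 124a^2 + 26a - 3)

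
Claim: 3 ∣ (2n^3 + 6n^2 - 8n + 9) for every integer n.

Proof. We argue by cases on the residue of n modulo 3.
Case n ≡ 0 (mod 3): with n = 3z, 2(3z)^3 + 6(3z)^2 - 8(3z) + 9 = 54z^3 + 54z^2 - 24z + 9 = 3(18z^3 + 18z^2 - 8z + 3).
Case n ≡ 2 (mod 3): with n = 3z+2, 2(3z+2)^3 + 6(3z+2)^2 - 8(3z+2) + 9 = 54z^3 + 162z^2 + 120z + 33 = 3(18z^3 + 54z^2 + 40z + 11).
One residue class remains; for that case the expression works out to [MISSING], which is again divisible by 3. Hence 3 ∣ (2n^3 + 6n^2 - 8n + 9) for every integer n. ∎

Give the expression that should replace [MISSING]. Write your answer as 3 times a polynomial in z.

3(18z^3 + 36z^2 + 10z + 3)

The residues treated are {0, 2}, so the missing case is n ≡ 1 (mod 3); write n = 3z+1.
Then 2(3z+1)^3 + 6(3z+1)^2 - 8(3z+1) + 9 = 54z^3 + 108z^2 + 30z + 9 = 3(18z^3 + 36z^2 + 10z + 3).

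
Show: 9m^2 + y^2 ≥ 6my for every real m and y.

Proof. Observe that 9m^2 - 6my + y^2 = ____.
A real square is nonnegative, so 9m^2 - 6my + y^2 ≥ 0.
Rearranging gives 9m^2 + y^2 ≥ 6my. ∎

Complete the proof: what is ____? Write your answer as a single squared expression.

(3m - y)^2

The leading and trailing coefficients are 3^2 and 1^2, and 6 = 2·3·1, so the trinomial is (3m - y)^2.
Hence 9m^2 - 6my + y^2 ≥ 0.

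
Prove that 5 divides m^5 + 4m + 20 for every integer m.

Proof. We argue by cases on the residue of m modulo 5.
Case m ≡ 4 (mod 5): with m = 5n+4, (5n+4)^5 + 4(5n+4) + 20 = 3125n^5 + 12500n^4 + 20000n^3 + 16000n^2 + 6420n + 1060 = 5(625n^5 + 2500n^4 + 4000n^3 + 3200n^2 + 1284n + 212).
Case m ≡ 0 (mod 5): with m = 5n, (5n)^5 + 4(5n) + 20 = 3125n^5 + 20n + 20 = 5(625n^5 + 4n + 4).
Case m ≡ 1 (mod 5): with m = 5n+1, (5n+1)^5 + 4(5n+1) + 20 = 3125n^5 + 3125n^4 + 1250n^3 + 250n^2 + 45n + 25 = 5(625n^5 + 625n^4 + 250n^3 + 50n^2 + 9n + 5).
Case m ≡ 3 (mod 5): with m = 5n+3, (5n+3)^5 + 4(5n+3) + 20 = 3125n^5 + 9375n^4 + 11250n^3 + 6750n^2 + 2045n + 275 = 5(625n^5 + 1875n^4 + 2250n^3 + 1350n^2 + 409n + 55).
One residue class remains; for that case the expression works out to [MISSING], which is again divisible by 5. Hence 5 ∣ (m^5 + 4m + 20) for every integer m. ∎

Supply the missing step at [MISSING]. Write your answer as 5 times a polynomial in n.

The residues treated are {4, 0, 1, 3}, so the missing case is m ≡ 2 (mod 5); write m = 5n+2.
Then (5n+2)^5 + 4(5n+2) + 20 = 3125n^5 + 6250n^4 + 5000n^3 + 2000n^2 + 420n + 60 = 5(625n^5 + 1250n^4 + 1000n^3 + 400n^2 + 84n + 12).

5(625n^5 + 1250n^4 + 1000n^3 + 400n^2 + 84n + 12)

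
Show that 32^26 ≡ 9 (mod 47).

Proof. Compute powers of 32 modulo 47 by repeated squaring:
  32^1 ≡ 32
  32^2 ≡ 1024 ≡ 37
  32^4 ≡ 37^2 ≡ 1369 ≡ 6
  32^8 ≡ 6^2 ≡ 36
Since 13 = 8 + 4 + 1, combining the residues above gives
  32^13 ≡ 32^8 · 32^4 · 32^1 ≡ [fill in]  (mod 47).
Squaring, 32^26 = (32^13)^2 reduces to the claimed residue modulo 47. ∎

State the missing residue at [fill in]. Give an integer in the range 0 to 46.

Multiply the listed residues: 36 · 6 · 32 = 216 → 6912.
Reducing modulo 47: 6912 = 147·47 + 3, so 32^13 ≡ 3.

3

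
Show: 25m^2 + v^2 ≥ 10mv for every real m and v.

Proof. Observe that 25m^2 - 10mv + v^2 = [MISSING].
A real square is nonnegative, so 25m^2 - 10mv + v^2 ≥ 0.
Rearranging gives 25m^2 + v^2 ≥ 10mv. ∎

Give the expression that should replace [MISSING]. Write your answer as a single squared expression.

(5m - v)^2

The leading and trailing coefficients are 5^2 and 1^2, and 10 = 2·5·1, so the trinomial is (5m - v)^2.
Hence 25m^2 - 10mv + v^2 ≥ 0.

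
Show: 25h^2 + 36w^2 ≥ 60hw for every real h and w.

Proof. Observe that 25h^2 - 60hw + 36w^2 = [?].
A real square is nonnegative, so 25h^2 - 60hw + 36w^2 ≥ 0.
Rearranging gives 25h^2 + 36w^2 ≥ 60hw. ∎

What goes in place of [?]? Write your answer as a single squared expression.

The leading and trailing coefficients are 5^2 and 6^2, and 60 = 2·5·6, so the trinomial is (5h - 6w)^2.
Hence 25h^2 - 60hw + 36w^2 ≥ 0.

(5h - 6w)^2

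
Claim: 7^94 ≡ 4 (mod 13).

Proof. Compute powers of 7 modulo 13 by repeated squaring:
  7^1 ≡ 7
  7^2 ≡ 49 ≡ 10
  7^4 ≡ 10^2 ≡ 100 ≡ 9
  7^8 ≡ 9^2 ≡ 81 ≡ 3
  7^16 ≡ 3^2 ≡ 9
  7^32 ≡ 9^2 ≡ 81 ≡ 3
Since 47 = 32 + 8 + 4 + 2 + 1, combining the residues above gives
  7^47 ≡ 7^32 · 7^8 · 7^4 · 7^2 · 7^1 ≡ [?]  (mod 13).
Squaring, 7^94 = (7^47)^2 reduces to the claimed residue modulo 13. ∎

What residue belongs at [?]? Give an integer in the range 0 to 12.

2

Multiply the listed residues: 3 · 3 · 9 · 10 · 7 = 9 → 81 → 810 → 5670.
Reducing modulo 13: 5670 = 436·13 + 2, so 7^47 ≡ 2.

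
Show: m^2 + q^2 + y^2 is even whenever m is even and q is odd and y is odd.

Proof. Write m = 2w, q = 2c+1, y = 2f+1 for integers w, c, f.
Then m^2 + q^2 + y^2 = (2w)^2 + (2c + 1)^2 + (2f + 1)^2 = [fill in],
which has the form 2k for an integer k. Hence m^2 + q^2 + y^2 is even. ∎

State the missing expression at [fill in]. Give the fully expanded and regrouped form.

2(2c^2 + 2c + 2f^2 + 2f + 2w^2 + 1)

Expanding: (2w)^2 + (2c + 1)^2 + (2f + 1)^2 = 4c^2 + 4c + 4f^2 + 4f + 4w^2 + 2.
Every term is even; pulling out the factor of 2 gives 2(2c^2 + 2c + 2f^2 + 2f + 2w^2 + 1).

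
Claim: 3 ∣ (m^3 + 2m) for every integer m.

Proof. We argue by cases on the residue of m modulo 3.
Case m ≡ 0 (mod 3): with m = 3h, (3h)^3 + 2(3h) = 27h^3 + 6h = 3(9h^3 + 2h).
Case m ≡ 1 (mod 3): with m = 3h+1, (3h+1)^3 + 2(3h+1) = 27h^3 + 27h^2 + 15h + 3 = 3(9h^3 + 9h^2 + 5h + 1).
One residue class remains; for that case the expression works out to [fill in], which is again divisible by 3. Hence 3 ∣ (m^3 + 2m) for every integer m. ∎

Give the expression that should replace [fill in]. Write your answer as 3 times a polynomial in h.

The residues treated are {0, 1}, so the missing case is m ≡ 2 (mod 3); write m = 3h+2.
Then (3h+2)^3 + 2(3h+2) = 27h^3 + 54h^2 + 42h + 12 = 3(9h^3 + 18h^2 + 14h + 4).

3(9h^3 + 18h^2 + 14h + 4)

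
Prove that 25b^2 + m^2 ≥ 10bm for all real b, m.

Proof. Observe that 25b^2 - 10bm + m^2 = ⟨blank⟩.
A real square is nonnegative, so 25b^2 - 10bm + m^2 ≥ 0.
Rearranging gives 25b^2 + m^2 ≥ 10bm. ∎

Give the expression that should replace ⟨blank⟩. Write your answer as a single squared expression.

The leading and trailing coefficients are 5^2 and 1^2, and 10 = 2·5·1, so the trinomial is (5b - m)^2.
Hence 25b^2 - 10bm + m^2 ≥ 0.

(5b - m)^2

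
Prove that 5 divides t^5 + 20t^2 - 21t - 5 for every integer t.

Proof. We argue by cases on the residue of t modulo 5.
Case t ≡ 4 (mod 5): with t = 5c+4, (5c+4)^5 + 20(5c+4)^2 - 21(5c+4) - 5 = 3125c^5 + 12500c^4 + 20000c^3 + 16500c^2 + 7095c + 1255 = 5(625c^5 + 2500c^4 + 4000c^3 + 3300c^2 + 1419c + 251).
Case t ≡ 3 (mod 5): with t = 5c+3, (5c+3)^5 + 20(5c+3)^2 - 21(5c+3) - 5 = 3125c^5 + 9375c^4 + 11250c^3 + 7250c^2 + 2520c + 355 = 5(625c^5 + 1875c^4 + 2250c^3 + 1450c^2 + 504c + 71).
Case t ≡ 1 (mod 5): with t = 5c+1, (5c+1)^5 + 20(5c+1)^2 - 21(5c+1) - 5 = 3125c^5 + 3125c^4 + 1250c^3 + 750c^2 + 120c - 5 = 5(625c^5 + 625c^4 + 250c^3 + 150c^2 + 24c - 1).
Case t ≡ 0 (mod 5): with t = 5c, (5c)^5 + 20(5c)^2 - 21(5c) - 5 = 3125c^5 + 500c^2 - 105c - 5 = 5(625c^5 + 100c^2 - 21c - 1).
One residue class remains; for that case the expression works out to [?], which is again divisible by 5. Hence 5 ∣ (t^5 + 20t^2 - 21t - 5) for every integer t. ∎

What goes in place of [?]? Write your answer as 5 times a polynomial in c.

5(625c^5 + 1250c^4 + 1000c^3 + 500c^2 + 139c + 13)

The residues treated are {4, 3, 1, 0}, so the missing case is t ≡ 2 (mod 5); write t = 5c+2.
Then (5c+2)^5 + 20(5c+2)^2 - 21(5c+2) - 5 = 3125c^5 + 6250c^4 + 5000c^3 + 2500c^2 + 695c + 65 = 5(625c^5 + 1250c^4 + 1000c^3 + 500c^2 + 139c + 13).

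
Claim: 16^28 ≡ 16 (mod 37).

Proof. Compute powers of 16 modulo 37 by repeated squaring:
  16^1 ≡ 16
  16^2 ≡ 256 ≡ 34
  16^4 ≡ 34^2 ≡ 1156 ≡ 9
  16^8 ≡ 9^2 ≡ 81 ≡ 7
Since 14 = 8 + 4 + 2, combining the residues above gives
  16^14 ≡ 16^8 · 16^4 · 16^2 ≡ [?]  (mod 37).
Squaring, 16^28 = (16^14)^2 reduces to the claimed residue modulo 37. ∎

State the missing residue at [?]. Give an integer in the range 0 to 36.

16^8 · 16^4 · 16^2 ≡ 7 · 9 · 34 = 2142.
2142 mod 37 = 33, so 16^14 ≡ 33 (mod 37).

33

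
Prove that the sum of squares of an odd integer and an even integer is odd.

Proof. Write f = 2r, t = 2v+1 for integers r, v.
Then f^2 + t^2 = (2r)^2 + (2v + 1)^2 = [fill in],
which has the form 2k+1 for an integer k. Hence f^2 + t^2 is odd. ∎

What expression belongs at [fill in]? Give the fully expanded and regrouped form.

2(2r^2 + 2v^2 + 2v) + 1

Expanding: (2r)^2 + (2v + 1)^2 = 4r^2 + 4v^2 + 4v + 1.
Every term except the constant is even, so this is 2(2r^2 + 2v^2 + 2v) + 1,
and 2r^2 + 2v^2 + 2v ∈ ℤ gives the required form.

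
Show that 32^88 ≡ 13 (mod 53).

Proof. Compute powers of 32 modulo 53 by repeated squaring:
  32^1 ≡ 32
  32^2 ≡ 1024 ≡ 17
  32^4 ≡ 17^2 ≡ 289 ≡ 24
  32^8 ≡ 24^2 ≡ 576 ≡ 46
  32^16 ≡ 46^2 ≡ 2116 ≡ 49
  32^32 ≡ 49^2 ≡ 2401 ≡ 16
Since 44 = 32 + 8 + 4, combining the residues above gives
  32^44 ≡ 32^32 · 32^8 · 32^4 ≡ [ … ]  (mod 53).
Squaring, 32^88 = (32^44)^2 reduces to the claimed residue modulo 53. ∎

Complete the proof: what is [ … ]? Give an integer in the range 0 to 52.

15

Multiply the listed residues: 16 · 46 · 24 = 736 → 17664.
Reducing modulo 53: 17664 = 333·53 + 15, so 32^44 ≡ 15.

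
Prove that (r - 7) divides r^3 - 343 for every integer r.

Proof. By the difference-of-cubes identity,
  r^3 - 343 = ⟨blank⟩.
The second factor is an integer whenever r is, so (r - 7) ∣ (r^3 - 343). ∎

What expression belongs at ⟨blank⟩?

(r - 7)(r^2 + 7r + 49)

a^3 - b^3 = (a - b)(a^2 + ab + b^2). With a = r, b = 7:
r^3 - 343 = (r - 7)(r^2 + 7r + 49).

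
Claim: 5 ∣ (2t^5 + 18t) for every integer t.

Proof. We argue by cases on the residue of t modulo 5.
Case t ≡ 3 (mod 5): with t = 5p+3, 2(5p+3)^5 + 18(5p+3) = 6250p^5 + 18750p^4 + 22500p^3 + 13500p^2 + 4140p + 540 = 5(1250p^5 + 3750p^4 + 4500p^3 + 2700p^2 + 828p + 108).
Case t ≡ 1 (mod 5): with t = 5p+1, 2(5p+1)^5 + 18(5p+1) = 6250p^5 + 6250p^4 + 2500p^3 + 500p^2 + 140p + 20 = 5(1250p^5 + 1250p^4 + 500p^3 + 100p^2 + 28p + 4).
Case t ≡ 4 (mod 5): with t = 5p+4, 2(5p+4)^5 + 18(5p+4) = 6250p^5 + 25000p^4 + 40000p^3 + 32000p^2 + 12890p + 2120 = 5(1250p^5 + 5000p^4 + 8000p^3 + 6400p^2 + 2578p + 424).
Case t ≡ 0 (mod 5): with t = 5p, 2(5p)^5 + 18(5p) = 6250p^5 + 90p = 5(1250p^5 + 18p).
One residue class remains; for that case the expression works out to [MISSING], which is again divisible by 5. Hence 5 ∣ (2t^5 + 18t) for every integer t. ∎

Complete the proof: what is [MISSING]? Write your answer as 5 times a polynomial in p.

The residues treated are {3, 1, 4, 0}, so the missing case is t ≡ 2 (mod 5); write t = 5p+2.
Then 2(5p+2)^5 + 18(5p+2) = 6250p^5 + 12500p^4 + 10000p^3 + 4000p^2 + 890p + 100 = 5(1250p^5 + 2500p^4 + 2000p^3 + 800p^2 + 178p + 20).

5(1250p^5 + 2500p^4 + 2000p^3 + 800p^2 + 178p + 20)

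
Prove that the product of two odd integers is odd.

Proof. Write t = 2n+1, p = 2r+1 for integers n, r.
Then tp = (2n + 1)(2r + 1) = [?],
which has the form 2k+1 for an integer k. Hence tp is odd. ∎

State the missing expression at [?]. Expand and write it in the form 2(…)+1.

Expanding: (2n + 1)(2r + 1) = 4nr + 2n + 2r + 1.
Every term except the constant is even, so this is 2(2nr + n + r) + 1,
and 2nr + n + r ∈ ℤ gives the required form.

2(2nr + n + r) + 1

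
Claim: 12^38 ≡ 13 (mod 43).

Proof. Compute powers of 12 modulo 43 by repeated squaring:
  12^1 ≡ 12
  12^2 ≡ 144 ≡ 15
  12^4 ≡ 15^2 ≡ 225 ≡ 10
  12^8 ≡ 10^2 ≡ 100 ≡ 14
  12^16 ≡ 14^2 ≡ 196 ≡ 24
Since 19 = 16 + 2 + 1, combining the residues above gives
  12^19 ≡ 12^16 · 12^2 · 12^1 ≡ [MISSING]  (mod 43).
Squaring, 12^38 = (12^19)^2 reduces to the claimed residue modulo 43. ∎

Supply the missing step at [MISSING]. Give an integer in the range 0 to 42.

20

12^16 · 12^2 · 12^1 ≡ 24 · 15 · 12 = 4320.
4320 mod 43 = 20, so 12^19 ≡ 20 (mod 43).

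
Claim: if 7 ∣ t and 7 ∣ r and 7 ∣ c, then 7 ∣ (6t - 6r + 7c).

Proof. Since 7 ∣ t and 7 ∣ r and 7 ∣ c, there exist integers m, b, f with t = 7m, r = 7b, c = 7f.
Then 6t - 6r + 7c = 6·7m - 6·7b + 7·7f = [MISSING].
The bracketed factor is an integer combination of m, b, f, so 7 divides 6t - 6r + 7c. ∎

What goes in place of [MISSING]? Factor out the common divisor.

7(-6b + 7f + 6m)

Each term has a factor of 7: 6·7m - 6·7b + 7·7f = 7·(-6b + 7f + 6m).
Since -6b + 7f + 6m is an integer, 7 ∣ (6t - 6r + 7c).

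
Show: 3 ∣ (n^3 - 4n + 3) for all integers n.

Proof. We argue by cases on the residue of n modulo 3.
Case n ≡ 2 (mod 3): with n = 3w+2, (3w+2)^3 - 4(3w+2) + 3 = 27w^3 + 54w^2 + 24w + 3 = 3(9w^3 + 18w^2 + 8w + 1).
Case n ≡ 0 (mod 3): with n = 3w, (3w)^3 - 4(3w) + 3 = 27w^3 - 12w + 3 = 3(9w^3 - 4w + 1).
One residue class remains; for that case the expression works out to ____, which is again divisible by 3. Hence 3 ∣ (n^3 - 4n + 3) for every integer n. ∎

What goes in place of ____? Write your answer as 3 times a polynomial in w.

Only n ≡ 1 (mod 3) is unaccounted for. Put n = 3w+1:
(3w+1)^3 - 4(3w+1) + 3 expands to 27w^3 + 27w^2 - 3w,
and factoring out 3 leaves 3(9w^3 + 9w^2 - w).

3(9w^3 + 9w^2 - w)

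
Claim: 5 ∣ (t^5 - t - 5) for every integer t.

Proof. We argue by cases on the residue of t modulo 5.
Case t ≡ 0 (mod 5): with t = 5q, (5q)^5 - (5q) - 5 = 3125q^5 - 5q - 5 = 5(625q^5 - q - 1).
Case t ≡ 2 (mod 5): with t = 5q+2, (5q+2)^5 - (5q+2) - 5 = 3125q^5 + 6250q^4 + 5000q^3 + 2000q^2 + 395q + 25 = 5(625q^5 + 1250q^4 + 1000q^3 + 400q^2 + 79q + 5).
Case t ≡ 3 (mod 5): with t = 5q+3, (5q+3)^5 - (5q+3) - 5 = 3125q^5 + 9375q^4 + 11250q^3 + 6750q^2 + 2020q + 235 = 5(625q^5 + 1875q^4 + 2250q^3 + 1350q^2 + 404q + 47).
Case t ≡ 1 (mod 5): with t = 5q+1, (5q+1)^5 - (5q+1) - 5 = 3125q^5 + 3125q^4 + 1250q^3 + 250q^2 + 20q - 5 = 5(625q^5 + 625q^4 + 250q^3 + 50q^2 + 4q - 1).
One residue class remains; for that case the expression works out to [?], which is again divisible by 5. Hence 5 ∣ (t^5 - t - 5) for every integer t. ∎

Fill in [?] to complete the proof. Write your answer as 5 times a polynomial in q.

5(625q^5 + 2500q^4 + 4000q^3 + 3200q^2 + 1279q + 203)

Only t ≡ 4 (mod 5) is unaccounted for. Put t = 5q+4:
(5q+4)^5 - (5q+4) - 5 expands to 3125q^5 + 12500q^4 + 20000q^3 + 16000q^2 + 6395q + 1015,
and factoring out 5 leaves 5(625q^5 + 2500q^4 + 4000q^3 + 3200q^2 + 1279q + 203).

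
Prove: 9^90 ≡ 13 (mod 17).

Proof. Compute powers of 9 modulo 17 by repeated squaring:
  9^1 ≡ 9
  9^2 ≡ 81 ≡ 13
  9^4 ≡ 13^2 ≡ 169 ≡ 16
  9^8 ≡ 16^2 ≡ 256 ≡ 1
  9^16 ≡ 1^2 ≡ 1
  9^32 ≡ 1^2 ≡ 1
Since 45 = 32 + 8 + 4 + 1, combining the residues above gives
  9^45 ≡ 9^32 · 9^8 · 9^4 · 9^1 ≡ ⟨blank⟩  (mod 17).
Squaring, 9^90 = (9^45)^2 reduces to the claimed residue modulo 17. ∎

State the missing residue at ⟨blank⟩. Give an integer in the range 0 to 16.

9^32 · 9^8 · 9^4 · 9^1 ≡ 1 · 1 · 16 · 9 = 144.
144 mod 17 = 8, so 9^45 ≡ 8 (mod 17).

8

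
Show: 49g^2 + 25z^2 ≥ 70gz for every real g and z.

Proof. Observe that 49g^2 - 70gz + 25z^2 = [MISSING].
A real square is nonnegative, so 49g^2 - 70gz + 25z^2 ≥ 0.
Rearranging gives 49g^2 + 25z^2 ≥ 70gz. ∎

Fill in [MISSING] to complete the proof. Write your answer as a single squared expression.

49g^2 - 70gz + 25z^2 is a perfect-square trinomial: the outer terms are (7g)^2 and (5z)^2, and the cross term is -2·7g·5z.
So 49g^2 - 70gz + 25z^2 = (7g - 5z)^2 ≥ 0.

(7g - 5z)^2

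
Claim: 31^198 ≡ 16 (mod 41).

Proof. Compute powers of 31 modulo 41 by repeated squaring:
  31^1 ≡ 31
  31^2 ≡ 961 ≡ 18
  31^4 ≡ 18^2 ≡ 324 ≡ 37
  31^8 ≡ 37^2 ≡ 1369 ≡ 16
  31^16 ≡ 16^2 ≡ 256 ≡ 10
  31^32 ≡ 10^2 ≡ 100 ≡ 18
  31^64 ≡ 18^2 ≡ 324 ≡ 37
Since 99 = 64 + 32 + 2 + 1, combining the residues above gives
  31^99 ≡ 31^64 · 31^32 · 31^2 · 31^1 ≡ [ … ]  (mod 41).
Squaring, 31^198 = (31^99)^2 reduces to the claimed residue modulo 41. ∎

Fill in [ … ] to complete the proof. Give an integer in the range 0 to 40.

4

Multiply the listed residues: 37 · 18 · 18 · 31 = 666 → 11988 → 371628.
Reducing modulo 41: 371628 = 9064·41 + 4, so 31^99 ≡ 4.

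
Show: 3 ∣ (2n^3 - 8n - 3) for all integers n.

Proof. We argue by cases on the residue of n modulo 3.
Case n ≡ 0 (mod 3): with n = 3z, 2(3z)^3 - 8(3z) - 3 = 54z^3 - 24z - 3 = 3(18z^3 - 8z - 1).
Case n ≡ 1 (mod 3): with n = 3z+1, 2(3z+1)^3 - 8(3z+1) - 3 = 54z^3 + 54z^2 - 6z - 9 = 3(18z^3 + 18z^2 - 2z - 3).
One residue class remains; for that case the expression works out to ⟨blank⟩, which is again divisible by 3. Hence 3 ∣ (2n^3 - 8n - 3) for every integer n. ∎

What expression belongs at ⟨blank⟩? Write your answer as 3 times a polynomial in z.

3(18z^3 + 36z^2 + 16z - 1)

The residues treated are {0, 1}, so the missing case is n ≡ 2 (mod 3); write n = 3z+2.
Then 2(3z+2)^3 - 8(3z+2) - 3 = 54z^3 + 108z^2 + 48z - 3 = 3(18z^3 + 36z^2 + 16z - 1).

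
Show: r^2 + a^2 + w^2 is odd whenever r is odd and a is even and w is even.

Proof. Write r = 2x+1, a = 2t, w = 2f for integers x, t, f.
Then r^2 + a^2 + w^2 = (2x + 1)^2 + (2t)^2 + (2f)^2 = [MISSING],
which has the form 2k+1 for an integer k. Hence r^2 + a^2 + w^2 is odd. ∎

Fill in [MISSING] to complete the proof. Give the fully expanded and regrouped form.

2(2f^2 + 2t^2 + 2x^2 + 2x) + 1

(2x + 1)^2 + (2t)^2 + (2f)^2 = 4f^2 + 4t^2 + 4x^2 + 4x + 1
= 2(2f^2 + 2t^2 + 2x^2 + 2x) + 1.
Since 2f^2 + 2t^2 + 2x^2 + 2x is an integer, the sum of squares is of the form 2k+1 for an integer k.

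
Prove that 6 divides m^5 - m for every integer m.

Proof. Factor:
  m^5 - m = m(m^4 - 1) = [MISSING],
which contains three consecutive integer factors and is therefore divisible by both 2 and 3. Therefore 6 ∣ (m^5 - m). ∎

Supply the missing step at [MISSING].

m^4 - 1 = (m^2 - 1)(m^2 + 1), and m^2 - 1 = (m-1)(m+1).
So m(m^4 - 1) = (m - 1)m(m + 1)(m^2 + 1).

(m - 1)m(m + 1)(m^2 + 1)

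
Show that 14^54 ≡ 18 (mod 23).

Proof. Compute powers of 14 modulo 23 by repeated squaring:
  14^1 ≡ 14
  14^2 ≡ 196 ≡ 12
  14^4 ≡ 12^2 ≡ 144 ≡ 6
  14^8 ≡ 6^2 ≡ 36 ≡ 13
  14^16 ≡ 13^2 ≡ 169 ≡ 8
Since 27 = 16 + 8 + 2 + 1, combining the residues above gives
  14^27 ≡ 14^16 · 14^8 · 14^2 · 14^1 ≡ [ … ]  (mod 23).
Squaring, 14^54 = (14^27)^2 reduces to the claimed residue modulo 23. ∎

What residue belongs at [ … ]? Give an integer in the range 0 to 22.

15

14^16 · 14^8 · 14^2 · 14^1 ≡ 8 · 13 · 12 · 14 = 17472.
17472 mod 23 = 15, so 14^27 ≡ 15 (mod 23).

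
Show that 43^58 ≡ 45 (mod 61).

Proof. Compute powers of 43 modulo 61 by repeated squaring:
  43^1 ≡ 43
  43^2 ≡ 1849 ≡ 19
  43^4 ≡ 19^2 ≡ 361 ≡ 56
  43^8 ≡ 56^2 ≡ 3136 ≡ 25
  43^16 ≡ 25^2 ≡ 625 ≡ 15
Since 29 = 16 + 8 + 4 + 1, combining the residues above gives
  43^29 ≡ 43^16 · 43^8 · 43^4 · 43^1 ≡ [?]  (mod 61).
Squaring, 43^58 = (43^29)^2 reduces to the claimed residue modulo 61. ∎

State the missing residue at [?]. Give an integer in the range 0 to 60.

43^16 · 43^8 · 43^4 · 43^1 ≡ 15 · 25 · 56 · 43 = 903000.
903000 mod 61 = 17, so 43^29 ≡ 17 (mod 61).

17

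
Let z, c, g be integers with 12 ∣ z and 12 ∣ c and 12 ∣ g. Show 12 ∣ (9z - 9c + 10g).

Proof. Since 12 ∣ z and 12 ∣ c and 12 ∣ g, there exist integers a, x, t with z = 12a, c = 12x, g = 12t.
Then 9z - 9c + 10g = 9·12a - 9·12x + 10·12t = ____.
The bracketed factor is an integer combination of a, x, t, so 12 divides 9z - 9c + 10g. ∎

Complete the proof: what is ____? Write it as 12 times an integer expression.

12(9a + 10t - 9x)

Each term has a factor of 12: 9·12a - 9·12x + 10·12t = 12·(9a + 10t - 9x).
Since 9a + 10t - 9x is an integer, 12 ∣ (9z - 9c + 10g).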